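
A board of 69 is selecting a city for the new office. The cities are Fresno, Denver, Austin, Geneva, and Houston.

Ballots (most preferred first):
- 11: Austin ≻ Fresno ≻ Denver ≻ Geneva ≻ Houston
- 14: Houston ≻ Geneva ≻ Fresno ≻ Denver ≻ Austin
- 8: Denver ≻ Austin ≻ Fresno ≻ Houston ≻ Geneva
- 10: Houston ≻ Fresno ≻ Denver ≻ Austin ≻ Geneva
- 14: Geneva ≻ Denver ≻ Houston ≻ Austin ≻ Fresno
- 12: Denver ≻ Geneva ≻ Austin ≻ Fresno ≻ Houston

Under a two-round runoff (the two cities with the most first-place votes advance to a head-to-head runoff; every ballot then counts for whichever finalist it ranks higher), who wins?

Round 1 first-place votes: Fresno 0, Denver 20, Austin 11, Geneva 14, Houston 24. Houston and Denver advance.
Runoff: Houston is ranked above Denver on 24 ballots, Denver above Houston on 45.

Denver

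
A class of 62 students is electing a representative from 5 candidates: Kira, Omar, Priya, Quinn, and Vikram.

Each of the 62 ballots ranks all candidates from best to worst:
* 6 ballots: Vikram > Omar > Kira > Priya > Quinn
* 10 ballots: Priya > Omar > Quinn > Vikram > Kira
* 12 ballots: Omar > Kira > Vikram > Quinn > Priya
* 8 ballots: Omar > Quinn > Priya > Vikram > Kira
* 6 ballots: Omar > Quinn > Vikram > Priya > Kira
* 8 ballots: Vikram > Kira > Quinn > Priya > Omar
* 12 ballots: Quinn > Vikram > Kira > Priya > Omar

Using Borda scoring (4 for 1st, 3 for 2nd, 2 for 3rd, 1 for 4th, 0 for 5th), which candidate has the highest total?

Kira: 6×2 + 10×0 + 12×3 + 8×0 + 6×0 + 8×3 + 12×2 = 96
Omar: 6×3 + 10×3 + 12×4 + 8×4 + 6×4 + 8×0 + 12×0 = 152
Priya: 6×1 + 10×4 + 12×0 + 8×2 + 6×1 + 8×1 + 12×1 = 88
Quinn: 6×0 + 10×2 + 12×1 + 8×3 + 6×3 + 8×2 + 12×4 = 138
Vikram: 6×4 + 10×1 + 12×2 + 8×1 + 6×2 + 8×4 + 12×3 = 146

Omar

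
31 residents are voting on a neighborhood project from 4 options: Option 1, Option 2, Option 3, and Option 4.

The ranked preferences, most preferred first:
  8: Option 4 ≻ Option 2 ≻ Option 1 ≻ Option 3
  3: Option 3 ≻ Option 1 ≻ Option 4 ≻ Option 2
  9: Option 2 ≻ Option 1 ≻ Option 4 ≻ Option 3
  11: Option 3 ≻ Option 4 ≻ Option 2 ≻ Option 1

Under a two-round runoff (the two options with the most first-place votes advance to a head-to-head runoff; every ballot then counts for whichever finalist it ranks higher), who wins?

Option 2

Round 1 first-place votes: Option 1 0, Option 2 9, Option 3 14, Option 4 8. Option 3 and Option 2 advance.
Runoff: Option 3 is ranked above Option 2 on 14 ballots, Option 2 above Option 3 on 17.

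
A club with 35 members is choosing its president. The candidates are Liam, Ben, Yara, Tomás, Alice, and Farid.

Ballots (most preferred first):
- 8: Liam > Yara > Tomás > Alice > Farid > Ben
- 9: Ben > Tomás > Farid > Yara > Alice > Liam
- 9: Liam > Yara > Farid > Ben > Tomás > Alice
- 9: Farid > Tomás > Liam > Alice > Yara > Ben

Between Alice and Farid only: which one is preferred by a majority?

Farid

Alice is ranked above Farid on 8 ballots; Farid above Alice on 27.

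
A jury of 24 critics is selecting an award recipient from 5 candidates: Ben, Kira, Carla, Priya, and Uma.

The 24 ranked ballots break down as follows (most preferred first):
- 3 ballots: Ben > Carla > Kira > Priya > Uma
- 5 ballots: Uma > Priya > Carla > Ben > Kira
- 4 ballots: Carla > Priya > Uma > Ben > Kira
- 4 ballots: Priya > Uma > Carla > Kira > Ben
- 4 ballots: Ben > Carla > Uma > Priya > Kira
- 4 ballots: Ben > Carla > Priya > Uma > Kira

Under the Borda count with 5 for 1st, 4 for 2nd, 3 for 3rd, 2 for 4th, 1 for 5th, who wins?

Ben: 3×5 + 5×2 + 4×2 + 4×1 + 4×5 + 4×5 = 77
Kira: 3×3 + 5×1 + 4×1 + 4×2 + 4×1 + 4×1 = 34
Carla: 3×4 + 5×3 + 4×5 + 4×3 + 4×4 + 4×4 = 91
Priya: 3×2 + 5×4 + 4×4 + 4×5 + 4×2 + 4×3 = 82
Uma: 3×1 + 5×5 + 4×3 + 4×4 + 4×3 + 4×2 = 76

Carla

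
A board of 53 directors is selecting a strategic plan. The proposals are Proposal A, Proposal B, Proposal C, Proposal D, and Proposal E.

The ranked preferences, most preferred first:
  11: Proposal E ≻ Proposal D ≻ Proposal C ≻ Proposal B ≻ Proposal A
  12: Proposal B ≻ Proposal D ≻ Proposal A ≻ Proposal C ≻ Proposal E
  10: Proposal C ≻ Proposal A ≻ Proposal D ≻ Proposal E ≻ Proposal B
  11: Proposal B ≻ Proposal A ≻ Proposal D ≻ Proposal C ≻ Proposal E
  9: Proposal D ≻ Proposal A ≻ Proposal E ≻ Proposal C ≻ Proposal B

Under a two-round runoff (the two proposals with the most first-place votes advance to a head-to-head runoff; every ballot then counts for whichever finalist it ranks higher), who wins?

Proposal E

Round 1 first-place votes: Proposal A 0, Proposal B 23, Proposal C 10, Proposal D 9, Proposal E 11. Proposal B and Proposal E advance.
Runoff: Proposal B is ranked above Proposal E on 23 ballots, Proposal E above Proposal B on 30.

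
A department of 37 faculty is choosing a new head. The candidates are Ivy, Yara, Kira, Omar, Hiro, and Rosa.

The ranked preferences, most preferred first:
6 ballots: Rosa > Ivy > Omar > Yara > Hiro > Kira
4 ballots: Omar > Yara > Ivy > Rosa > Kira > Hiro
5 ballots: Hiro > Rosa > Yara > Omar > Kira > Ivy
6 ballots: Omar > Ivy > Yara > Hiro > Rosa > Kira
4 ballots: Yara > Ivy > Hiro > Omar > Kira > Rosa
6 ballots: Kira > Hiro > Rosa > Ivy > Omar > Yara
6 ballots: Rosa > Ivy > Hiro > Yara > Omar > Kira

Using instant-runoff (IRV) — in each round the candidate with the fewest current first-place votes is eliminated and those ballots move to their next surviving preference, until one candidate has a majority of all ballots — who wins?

Hiro

Round 1: Ivy 0, Yara 4, Kira 6, Omar 10, Hiro 5, Rosa 12. Ivy eliminated.
Round 2: Yara 4, Kira 6, Omar 10, Hiro 5, Rosa 12. Yara eliminated.
Round 3: Kira 6, Omar 10, Hiro 9, Rosa 12. Kira eliminated.
Round 4: Omar 10, Hiro 15, Rosa 12. Omar eliminated.
Round 5: Hiro 21, Rosa 16. Hiro has a majority (≥19).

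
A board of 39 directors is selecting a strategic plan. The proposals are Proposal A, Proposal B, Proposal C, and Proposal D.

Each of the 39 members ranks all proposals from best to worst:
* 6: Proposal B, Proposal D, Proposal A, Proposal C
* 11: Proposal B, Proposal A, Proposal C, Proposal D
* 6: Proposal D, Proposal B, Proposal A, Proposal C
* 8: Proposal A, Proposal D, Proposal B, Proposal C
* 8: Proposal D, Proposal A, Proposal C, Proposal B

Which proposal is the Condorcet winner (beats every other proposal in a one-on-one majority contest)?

Proposal D vs Proposal A: 20–19
Proposal D vs Proposal B: 22–17
Proposal D vs Proposal C: 28–11
Proposal D beats every other proposal.

Proposal D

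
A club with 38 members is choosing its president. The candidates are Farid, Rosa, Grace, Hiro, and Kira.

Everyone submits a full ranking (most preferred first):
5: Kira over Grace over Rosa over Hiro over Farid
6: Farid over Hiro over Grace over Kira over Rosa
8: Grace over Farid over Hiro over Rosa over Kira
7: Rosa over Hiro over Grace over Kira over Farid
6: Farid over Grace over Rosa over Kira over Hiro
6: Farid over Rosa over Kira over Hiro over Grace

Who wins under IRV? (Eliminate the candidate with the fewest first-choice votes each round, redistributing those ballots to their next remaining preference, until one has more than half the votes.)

Grace

Round 1: Farid 18, Rosa 7, Grace 8, Hiro 0, Kira 5. Hiro eliminated.
Round 2: Farid 18, Rosa 7, Grace 8, Kira 5. Kira eliminated.
Round 3: Farid 18, Rosa 7, Grace 13. Rosa eliminated.
Round 4: Farid 18, Grace 20. Grace has a majority (≥20).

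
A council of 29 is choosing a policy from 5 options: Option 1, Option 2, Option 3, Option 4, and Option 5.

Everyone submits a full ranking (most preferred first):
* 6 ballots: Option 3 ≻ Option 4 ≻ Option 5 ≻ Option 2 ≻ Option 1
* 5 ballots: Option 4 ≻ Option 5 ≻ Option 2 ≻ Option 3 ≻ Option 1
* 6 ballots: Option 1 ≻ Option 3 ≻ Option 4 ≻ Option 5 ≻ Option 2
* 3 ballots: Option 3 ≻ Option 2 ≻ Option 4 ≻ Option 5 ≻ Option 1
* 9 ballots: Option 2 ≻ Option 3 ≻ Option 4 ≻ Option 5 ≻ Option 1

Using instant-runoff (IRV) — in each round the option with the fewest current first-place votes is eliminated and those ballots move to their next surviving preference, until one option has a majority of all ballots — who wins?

Option 3

Round 1: Option 1 6, Option 2 9, Option 3 9, Option 4 5, Option 5 0. Option 5 eliminated.
Round 2: Option 1 6, Option 2 9, Option 3 9, Option 4 5. Option 4 eliminated.
Round 3: Option 1 6, Option 2 14, Option 3 9. Option 1 eliminated.
Round 4: Option 2 14, Option 3 15. Option 3 has a majority (≥15).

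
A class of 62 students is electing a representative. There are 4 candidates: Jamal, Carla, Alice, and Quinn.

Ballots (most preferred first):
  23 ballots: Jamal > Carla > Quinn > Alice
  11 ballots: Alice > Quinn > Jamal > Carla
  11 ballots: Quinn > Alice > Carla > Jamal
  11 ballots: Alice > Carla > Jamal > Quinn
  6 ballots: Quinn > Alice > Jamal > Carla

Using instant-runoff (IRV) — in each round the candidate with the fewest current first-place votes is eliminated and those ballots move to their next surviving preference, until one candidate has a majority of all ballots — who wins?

Alice

Round 1: Jamal 23, Carla 0, Alice 22, Quinn 17. Carla eliminated.
Round 2: Jamal 23, Alice 22, Quinn 17. Quinn eliminated.
Round 3: Jamal 23, Alice 39. Alice has a majority (≥32).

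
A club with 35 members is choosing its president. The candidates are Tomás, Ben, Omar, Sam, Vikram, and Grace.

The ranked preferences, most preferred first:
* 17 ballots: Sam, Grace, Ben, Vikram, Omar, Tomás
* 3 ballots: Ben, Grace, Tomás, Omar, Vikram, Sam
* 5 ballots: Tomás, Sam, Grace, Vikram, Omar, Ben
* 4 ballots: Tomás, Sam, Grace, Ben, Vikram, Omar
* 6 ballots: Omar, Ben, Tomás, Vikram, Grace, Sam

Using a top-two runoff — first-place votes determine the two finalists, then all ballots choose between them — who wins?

Round 1 first-place votes: Tomás 9, Ben 3, Omar 6, Sam 17, Vikram 0, Grace 0. Sam and Tomás advance.
Runoff: Sam is ranked above Tomás on 17 ballots, Tomás above Sam on 18.

Tomás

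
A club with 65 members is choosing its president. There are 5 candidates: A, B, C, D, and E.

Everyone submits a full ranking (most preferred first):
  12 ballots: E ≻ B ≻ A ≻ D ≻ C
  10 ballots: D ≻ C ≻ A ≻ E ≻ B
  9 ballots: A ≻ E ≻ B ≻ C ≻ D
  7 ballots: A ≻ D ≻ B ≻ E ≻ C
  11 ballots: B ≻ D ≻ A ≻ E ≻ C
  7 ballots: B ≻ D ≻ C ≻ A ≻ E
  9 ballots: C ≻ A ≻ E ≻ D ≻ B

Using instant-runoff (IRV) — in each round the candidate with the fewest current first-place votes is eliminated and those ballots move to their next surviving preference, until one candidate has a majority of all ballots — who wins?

Round 1: A 16, B 18, C 9, D 10, E 12. C eliminated.
Round 2: A 25, B 18, D 10, E 12. D eliminated.
Round 3: A 35, B 18, E 12. A has a majority (≥33).

A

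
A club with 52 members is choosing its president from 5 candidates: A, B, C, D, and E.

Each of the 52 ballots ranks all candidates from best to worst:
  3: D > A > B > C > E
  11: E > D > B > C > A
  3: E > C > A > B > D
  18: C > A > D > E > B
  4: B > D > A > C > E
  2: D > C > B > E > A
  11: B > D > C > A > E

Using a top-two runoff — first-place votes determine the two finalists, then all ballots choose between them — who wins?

Round 1 first-place votes: A 0, B 15, C 18, D 5, E 14. C and B advance.
Runoff: C is ranked above B on 23 ballots, B above C on 29.

B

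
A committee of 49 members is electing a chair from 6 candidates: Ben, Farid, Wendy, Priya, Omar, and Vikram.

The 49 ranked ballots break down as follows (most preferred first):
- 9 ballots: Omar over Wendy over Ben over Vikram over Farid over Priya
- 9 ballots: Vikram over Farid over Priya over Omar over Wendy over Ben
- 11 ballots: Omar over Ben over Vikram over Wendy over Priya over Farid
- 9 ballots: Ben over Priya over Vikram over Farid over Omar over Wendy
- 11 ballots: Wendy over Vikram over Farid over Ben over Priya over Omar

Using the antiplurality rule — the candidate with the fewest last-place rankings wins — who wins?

Last-place votes: Ben 9, Farid 11, Wendy 9, Priya 9, Omar 11, Vikram 0.

Vikram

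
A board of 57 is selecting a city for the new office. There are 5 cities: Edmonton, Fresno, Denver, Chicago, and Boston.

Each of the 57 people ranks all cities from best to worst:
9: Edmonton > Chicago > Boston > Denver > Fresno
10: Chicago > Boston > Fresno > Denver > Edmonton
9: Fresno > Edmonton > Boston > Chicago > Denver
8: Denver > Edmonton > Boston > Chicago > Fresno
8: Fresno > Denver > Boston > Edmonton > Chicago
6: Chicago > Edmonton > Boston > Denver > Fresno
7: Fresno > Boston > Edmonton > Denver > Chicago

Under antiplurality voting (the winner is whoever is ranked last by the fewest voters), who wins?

Last-place votes: Edmonton 10, Fresno 23, Denver 9, Chicago 15, Boston 0.

Boston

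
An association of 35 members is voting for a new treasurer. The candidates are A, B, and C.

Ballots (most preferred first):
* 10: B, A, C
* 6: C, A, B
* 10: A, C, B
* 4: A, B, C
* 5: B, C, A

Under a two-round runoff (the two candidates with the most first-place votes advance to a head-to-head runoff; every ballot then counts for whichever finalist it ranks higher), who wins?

A

Round 1 first-place votes: A 14, B 15, C 6. B and A advance.
Runoff: B is ranked above A on 15 ballots, A above B on 20.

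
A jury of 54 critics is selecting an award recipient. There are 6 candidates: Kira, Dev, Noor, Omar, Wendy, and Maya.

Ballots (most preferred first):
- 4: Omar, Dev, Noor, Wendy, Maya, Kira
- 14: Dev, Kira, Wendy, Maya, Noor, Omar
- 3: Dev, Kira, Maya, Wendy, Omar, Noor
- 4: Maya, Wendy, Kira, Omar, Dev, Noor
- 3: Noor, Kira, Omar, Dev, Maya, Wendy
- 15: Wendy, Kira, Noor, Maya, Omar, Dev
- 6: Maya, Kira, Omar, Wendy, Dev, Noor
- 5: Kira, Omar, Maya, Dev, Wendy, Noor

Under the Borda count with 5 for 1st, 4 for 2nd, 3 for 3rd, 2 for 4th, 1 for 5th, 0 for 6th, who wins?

Kira

Kira: 4×0 + 14×4 + 3×4 + 4×3 + 3×4 + 15×4 + 6×4 + 5×5 = 201
Dev: 4×4 + 14×5 + 3×5 + 4×1 + 3×2 + 15×0 + 6×1 + 5×2 = 127
Noor: 4×3 + 14×1 + 3×0 + 4×0 + 3×5 + 15×3 + 6×0 + 5×0 = 86
Omar: 4×5 + 14×0 + 3×1 + 4×2 + 3×3 + 15×1 + 6×3 + 5×4 = 93
Wendy: 4×2 + 14×3 + 3×2 + 4×4 + 3×0 + 15×5 + 6×2 + 5×1 = 164
Maya: 4×1 + 14×2 + 3×3 + 4×5 + 3×1 + 15×2 + 6×5 + 5×3 = 139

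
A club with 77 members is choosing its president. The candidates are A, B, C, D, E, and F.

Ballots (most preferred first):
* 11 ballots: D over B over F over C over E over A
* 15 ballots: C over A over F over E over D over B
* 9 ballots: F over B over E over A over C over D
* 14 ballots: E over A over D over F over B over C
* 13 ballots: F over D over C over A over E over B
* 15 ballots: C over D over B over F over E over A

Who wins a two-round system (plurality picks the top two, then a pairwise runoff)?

F

Round 1 first-place votes: A 0, B 0, C 30, D 11, E 14, F 22. C and F advance.
Runoff: C is ranked above F on 30 ballots, F above C on 47.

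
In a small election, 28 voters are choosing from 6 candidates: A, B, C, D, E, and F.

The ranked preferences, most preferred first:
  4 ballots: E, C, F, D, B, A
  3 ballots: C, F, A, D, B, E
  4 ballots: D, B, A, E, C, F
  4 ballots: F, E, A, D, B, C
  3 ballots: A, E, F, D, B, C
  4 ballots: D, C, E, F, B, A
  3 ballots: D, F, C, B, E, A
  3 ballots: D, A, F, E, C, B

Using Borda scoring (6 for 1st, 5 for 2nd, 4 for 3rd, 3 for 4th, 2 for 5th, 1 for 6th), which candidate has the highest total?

A: 4×1 + 3×4 + 4×4 + 4×4 + 3×6 + 4×1 + 3×1 + 3×5 = 88
B: 4×2 + 3×2 + 4×5 + 4×2 + 3×2 + 4×2 + 3×3 + 3×1 = 68
C: 4×5 + 3×6 + 4×2 + 4×1 + 3×1 + 4×5 + 3×4 + 3×2 = 91
D: 4×3 + 3×3 + 4×6 + 4×3 + 3×3 + 4×6 + 3×6 + 3×6 = 126
E: 4×6 + 3×1 + 4×3 + 4×5 + 3×5 + 4×4 + 3×2 + 3×3 = 105
F: 4×4 + 3×5 + 4×1 + 4×6 + 3×4 + 4×3 + 3×5 + 3×4 = 110

D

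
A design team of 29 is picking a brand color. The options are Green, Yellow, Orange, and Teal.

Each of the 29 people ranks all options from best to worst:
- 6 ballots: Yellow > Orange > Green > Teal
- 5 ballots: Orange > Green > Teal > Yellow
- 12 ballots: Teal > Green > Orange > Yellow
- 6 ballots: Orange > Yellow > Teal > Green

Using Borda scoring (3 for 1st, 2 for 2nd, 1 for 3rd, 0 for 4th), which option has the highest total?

Green: 6×1 + 5×2 + 12×2 + 6×0 = 40
Yellow: 6×3 + 5×0 + 12×0 + 6×2 = 30
Orange: 6×2 + 5×3 + 12×1 + 6×3 = 57
Teal: 6×0 + 5×1 + 12×3 + 6×1 = 47

Orange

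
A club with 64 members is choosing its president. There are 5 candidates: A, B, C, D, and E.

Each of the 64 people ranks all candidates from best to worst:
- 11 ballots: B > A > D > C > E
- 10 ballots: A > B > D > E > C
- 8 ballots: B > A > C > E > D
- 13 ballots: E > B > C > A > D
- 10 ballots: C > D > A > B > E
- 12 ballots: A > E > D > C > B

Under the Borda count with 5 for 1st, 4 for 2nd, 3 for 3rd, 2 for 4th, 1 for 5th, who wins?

A

A: 11×4 + 10×5 + 8×4 + 13×2 + 10×3 + 12×5 = 242
B: 11×5 + 10×4 + 8×5 + 13×4 + 10×2 + 12×1 = 219
C: 11×2 + 10×1 + 8×3 + 13×3 + 10×5 + 12×2 = 169
D: 11×3 + 10×3 + 8×1 + 13×1 + 10×4 + 12×3 = 160
E: 11×1 + 10×2 + 8×2 + 13×5 + 10×1 + 12×4 = 170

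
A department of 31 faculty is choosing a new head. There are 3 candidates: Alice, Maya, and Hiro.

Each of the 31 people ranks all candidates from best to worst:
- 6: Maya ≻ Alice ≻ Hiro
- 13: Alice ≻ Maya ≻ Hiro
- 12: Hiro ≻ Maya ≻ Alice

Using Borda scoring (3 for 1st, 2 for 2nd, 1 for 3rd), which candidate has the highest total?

Maya

Alice: 6×2 + 13×3 + 12×1 = 63
Maya: 6×3 + 13×2 + 12×2 = 68
Hiro: 6×1 + 13×1 + 12×3 = 55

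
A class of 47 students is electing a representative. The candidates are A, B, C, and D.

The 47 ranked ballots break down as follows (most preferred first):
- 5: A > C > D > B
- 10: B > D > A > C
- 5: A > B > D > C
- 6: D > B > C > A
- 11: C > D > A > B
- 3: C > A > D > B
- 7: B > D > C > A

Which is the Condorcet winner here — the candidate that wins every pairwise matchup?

D

D vs A: 34–13
D vs B: 25–22
D vs C: 28–19
D beats every other candidate.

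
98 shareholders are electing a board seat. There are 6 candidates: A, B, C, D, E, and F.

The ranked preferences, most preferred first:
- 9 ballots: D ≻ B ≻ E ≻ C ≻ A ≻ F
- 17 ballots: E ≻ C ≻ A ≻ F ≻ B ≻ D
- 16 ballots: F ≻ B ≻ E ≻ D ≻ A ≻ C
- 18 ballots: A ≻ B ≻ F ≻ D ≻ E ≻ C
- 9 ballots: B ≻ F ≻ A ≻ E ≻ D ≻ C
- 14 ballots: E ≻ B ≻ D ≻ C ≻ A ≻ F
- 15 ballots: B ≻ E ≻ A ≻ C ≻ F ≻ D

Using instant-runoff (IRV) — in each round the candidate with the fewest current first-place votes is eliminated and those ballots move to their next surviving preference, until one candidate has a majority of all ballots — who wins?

B

Round 1: A 18, B 24, C 0, D 9, E 31, F 16. C eliminated.
Round 2: A 18, B 24, D 9, E 31, F 16. D eliminated.
Round 3: A 18, B 33, E 31, F 16. F eliminated.
Round 4: A 18, B 49, E 31. A eliminated.
Round 5: B 67, E 31. B has a majority (≥50).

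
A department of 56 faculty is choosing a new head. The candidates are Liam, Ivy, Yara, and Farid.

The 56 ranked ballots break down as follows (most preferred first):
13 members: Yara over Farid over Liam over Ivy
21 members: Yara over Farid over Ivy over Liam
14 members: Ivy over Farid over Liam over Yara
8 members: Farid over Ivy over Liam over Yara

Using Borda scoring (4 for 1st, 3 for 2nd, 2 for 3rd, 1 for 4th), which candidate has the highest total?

Liam: 13×2 + 21×1 + 14×2 + 8×2 = 91
Ivy: 13×1 + 21×2 + 14×4 + 8×3 = 135
Yara: 13×4 + 21×4 + 14×1 + 8×1 = 158
Farid: 13×3 + 21×3 + 14×3 + 8×4 = 176

Farid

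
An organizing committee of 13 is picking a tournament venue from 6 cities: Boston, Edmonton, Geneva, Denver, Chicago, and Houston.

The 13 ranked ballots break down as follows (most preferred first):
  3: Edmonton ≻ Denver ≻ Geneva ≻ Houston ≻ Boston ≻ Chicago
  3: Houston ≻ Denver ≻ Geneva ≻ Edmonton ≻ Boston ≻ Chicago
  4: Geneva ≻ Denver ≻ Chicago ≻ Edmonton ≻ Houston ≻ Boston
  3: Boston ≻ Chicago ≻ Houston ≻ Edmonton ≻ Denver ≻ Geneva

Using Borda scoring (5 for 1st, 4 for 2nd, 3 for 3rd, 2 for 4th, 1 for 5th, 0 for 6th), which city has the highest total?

Boston: 3×1 + 3×1 + 4×0 + 3×5 = 21
Edmonton: 3×5 + 3×2 + 4×2 + 3×2 = 35
Geneva: 3×3 + 3×3 + 4×5 + 3×0 = 38
Denver: 3×4 + 3×4 + 4×4 + 3×1 = 43
Chicago: 3×0 + 3×0 + 4×3 + 3×4 = 24
Houston: 3×2 + 3×5 + 4×1 + 3×3 = 34

Denver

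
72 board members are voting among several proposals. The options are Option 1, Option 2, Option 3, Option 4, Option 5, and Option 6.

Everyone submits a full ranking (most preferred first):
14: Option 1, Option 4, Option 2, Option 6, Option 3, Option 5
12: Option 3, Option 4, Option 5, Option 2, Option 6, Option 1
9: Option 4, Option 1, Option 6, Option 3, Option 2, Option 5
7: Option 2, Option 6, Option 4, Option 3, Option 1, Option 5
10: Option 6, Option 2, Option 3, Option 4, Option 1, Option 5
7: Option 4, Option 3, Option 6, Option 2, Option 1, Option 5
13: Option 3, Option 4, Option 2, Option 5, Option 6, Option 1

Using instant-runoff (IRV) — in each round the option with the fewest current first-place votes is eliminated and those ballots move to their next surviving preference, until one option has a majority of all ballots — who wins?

Option 4

Round 1: Option 1 14, Option 2 7, Option 3 25, Option 4 16, Option 5 0, Option 6 10. Option 5 eliminated.
Round 2: Option 1 14, Option 2 7, Option 3 25, Option 4 16, Option 6 10. Option 2 eliminated.
Round 3: Option 1 14, Option 3 25, Option 4 16, Option 6 17. Option 1 eliminated.
Round 4: Option 3 25, Option 4 30, Option 6 17. Option 6 eliminated.
Round 5: Option 3 35, Option 4 37. Option 4 has a majority (≥37).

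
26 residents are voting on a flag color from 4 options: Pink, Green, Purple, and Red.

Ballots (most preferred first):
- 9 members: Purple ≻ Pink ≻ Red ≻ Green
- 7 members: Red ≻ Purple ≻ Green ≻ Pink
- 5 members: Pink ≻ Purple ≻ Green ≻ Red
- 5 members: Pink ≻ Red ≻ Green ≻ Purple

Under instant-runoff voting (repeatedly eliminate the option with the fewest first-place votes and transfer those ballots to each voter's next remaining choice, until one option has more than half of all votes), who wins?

Purple

Round 1: Pink 10, Green 0, Purple 9, Red 7. Green eliminated.
Round 2: Pink 10, Purple 9, Red 7. Red eliminated.
Round 3: Pink 10, Purple 16. Purple has a majority (≥14).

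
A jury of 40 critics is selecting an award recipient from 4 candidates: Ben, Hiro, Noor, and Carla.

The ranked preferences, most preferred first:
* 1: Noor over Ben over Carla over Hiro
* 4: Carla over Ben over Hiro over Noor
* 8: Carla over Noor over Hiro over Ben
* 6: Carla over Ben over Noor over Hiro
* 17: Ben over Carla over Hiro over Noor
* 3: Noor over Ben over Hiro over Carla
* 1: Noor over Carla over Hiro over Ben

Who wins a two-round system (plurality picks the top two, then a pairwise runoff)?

Ben

Round 1 first-place votes: Ben 17, Hiro 0, Noor 5, Carla 18. Carla and Ben advance.
Runoff: Carla is ranked above Ben on 19 ballots, Ben above Carla on 21.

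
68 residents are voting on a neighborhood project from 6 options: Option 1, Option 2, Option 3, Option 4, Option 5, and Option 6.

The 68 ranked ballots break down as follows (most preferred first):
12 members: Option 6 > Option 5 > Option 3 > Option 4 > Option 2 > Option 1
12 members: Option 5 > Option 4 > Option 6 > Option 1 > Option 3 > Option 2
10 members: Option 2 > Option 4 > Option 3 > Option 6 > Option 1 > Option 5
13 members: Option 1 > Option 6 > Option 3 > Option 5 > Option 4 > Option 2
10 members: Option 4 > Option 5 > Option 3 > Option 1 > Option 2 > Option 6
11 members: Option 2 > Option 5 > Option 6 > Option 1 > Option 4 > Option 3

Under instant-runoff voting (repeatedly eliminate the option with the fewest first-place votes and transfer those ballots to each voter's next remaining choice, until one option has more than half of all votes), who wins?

Round 1: Option 1 13, Option 2 21, Option 3 0, Option 4 10, Option 5 12, Option 6 12. Option 3 eliminated.
Round 2: Option 1 13, Option 2 21, Option 4 10, Option 5 12, Option 6 12. Option 4 eliminated.
Round 3: Option 1 13, Option 2 21, Option 5 22, Option 6 12. Option 6 eliminated.
Round 4: Option 1 13, Option 2 21, Option 5 34. Option 1 eliminated.
Round 5: Option 2 21, Option 5 47. Option 5 has a majority (≥35).

Option 5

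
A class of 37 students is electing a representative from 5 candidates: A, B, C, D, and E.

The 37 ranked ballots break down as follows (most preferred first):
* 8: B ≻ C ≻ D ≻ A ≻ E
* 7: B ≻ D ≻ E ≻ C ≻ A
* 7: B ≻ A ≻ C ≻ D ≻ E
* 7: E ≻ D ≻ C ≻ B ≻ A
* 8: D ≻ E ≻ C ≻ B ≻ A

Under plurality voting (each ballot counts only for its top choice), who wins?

B

First-place votes: A 0, B 22, C 0, D 8, E 7.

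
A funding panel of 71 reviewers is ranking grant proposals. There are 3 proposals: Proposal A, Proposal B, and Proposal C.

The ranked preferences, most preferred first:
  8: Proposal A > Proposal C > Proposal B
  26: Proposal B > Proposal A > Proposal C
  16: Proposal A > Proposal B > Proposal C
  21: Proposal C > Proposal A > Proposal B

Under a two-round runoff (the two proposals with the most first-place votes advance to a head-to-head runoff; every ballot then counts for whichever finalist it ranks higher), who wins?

Proposal A

Round 1 first-place votes: Proposal A 24, Proposal B 26, Proposal C 21. Proposal B and Proposal A advance.
Runoff: Proposal B is ranked above Proposal A on 26 ballots, Proposal A above Proposal B on 45.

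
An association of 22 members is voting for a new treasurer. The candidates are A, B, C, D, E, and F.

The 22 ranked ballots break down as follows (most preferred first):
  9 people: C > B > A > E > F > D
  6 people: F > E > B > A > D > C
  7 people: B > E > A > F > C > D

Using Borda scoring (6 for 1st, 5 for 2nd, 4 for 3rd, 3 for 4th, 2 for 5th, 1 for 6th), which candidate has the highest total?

A: 9×4 + 6×3 + 7×4 = 82
B: 9×5 + 6×4 + 7×6 = 111
C: 9×6 + 6×1 + 7×2 = 74
D: 9×1 + 6×2 + 7×1 = 28
E: 9×3 + 6×5 + 7×5 = 92
F: 9×2 + 6×6 + 7×3 = 75

B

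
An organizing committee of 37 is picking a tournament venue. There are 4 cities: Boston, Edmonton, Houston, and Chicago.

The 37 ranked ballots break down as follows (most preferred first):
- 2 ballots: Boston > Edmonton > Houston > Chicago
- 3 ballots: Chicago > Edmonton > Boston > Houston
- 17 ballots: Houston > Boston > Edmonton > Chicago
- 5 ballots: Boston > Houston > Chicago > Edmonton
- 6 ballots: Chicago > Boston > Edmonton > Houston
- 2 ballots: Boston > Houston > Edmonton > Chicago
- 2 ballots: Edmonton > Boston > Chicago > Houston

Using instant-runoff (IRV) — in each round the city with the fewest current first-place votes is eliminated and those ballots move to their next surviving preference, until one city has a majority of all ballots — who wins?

Boston

Round 1: Boston 9, Edmonton 2, Houston 17, Chicago 9. Edmonton eliminated.
Round 2: Boston 11, Houston 17, Chicago 9. Chicago eliminated.
Round 3: Boston 20, Houston 17. Boston has a majority (≥19).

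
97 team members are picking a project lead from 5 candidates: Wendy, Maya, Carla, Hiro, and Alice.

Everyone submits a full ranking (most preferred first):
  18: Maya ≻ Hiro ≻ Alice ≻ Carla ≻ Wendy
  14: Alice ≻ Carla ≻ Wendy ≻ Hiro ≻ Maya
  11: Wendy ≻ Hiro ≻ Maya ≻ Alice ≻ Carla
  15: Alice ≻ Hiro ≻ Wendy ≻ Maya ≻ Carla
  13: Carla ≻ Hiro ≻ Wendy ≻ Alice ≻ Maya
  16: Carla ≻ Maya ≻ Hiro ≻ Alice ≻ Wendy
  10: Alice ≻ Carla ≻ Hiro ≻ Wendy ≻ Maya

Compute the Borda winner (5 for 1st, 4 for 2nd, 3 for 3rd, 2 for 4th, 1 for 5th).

Hiro

Wendy: 18×1 + 14×3 + 11×5 + 15×3 + 13×3 + 16×1 + 10×2 = 235
Maya: 18×5 + 14×1 + 11×3 + 15×2 + 13×1 + 16×4 + 10×1 = 254
Carla: 18×2 + 14×4 + 11×1 + 15×1 + 13×5 + 16×5 + 10×4 = 303
Hiro: 18×4 + 14×2 + 11×4 + 15×4 + 13×4 + 16×3 + 10×3 = 334
Alice: 18×3 + 14×5 + 11×2 + 15×5 + 13×2 + 16×2 + 10×5 = 329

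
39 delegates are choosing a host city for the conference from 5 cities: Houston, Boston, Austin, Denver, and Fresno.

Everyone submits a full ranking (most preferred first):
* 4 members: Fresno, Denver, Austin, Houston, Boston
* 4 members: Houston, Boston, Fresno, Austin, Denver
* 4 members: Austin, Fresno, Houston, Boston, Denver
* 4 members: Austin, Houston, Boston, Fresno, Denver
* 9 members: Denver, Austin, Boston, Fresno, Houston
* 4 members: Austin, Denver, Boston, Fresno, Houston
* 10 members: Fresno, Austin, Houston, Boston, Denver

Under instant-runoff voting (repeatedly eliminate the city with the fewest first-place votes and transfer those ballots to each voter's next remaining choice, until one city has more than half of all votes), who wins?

Round 1: Houston 4, Boston 0, Austin 12, Denver 9, Fresno 14. Boston eliminated.
Round 2: Houston 4, Austin 12, Denver 9, Fresno 14. Houston eliminated.
Round 3: Austin 12, Denver 9, Fresno 18. Denver eliminated.
Round 4: Austin 21, Fresno 18. Austin has a majority (≥20).

Austin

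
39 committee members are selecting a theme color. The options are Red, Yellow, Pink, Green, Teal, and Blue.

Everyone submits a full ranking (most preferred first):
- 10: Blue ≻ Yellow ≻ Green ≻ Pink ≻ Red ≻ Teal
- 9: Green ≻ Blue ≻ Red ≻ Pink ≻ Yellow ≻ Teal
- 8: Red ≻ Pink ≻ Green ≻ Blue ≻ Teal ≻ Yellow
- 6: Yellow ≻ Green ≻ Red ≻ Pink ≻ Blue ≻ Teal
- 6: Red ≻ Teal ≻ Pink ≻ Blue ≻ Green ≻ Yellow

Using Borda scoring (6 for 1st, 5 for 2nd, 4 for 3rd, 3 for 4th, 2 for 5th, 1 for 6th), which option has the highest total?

Green

Red: 10×2 + 9×4 + 8×6 + 6×4 + 6×6 = 164
Yellow: 10×5 + 9×2 + 8×1 + 6×6 + 6×1 = 118
Pink: 10×3 + 9×3 + 8×5 + 6×3 + 6×4 = 139
Green: 10×4 + 9×6 + 8×4 + 6×5 + 6×2 = 168
Teal: 10×1 + 9×1 + 8×2 + 6×1 + 6×5 = 71
Blue: 10×6 + 9×5 + 8×3 + 6×2 + 6×3 = 159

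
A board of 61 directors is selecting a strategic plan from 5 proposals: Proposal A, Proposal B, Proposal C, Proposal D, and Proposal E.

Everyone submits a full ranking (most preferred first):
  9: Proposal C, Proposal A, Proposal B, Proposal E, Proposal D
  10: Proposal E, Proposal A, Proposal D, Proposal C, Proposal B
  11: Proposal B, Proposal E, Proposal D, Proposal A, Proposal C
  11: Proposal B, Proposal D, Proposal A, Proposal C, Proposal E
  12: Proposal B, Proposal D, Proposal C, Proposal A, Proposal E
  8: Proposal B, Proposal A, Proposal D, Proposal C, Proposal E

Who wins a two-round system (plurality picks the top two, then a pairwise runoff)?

Proposal B

Round 1 first-place votes: Proposal A 0, Proposal B 42, Proposal C 9, Proposal D 0, Proposal E 10. Proposal B and Proposal E advance.
Runoff: Proposal B is ranked above Proposal E on 51 ballots, Proposal E above Proposal B on 10.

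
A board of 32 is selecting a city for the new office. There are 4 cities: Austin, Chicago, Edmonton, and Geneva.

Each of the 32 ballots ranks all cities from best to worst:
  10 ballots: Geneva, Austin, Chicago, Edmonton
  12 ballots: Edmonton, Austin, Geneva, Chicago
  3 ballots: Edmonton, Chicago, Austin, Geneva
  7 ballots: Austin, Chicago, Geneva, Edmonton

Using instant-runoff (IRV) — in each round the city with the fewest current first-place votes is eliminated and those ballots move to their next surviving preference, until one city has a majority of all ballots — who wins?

Geneva

Round 1: Austin 7, Chicago 0, Edmonton 15, Geneva 10. Chicago eliminated.
Round 2: Austin 7, Edmonton 15, Geneva 10. Austin eliminated.
Round 3: Edmonton 15, Geneva 17. Geneva has a majority (≥17).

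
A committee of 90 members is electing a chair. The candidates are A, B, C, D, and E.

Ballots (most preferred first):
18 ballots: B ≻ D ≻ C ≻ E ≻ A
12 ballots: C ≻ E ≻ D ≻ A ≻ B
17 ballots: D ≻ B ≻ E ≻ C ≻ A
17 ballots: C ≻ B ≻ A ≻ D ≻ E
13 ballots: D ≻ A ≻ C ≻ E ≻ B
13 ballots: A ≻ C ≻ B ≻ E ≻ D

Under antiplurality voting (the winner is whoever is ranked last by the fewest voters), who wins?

C

Last-place votes: A 35, B 25, C 0, D 13, E 17.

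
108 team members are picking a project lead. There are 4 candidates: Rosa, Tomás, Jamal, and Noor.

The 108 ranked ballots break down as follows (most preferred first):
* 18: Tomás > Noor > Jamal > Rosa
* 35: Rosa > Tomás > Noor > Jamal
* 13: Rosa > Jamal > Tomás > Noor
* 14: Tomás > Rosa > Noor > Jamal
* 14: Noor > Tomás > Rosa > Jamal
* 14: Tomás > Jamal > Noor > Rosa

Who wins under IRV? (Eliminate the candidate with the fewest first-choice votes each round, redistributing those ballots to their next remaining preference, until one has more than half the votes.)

Tomás

Round 1: Rosa 48, Tomás 46, Jamal 0, Noor 14. Jamal eliminated.
Round 2: Rosa 48, Tomás 46, Noor 14. Noor eliminated.
Round 3: Rosa 48, Tomás 60. Tomás has a majority (≥55).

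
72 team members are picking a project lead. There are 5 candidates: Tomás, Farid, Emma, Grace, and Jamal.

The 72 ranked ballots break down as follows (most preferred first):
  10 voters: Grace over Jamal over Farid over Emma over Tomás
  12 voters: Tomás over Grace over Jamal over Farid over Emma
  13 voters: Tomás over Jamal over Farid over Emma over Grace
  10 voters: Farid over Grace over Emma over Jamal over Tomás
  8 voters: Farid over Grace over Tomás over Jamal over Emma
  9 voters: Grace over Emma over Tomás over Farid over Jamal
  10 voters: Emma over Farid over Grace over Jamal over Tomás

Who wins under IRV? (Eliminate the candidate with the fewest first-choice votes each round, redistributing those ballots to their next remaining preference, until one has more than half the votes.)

Round 1: Tomás 25, Farid 18, Emma 10, Grace 19, Jamal 0. Jamal eliminated.
Round 2: Tomás 25, Farid 18, Emma 10, Grace 19. Emma eliminated.
Round 3: Tomás 25, Farid 28, Grace 19. Grace eliminated.
Round 4: Tomás 34, Farid 38. Farid has a majority (≥37).

Farid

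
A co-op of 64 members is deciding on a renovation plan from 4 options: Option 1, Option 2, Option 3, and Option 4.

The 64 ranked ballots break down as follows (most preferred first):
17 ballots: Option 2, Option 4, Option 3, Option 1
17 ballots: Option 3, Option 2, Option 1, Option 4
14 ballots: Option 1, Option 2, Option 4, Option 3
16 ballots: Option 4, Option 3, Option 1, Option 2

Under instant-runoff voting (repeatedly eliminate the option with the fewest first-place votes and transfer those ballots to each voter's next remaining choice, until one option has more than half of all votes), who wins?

Round 1: Option 1 14, Option 2 17, Option 3 17, Option 4 16. Option 1 eliminated.
Round 2: Option 2 31, Option 3 17, Option 4 16. Option 4 eliminated.
Round 3: Option 2 31, Option 3 33. Option 3 has a majority (≥33).

Option 3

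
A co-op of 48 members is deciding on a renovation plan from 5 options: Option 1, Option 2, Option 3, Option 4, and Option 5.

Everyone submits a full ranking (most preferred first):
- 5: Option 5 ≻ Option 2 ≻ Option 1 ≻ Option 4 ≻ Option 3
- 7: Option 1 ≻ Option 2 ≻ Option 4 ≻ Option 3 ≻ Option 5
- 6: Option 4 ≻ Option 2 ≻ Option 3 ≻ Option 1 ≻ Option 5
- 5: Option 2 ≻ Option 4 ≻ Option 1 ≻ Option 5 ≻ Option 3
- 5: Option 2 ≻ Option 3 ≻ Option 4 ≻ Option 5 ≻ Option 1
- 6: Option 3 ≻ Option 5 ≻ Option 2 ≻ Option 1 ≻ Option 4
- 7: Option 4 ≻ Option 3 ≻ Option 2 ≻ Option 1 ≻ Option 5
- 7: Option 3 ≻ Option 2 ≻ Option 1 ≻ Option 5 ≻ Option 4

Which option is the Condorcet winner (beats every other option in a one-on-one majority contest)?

Option 2

Option 2 vs Option 1: 41–7
Option 2 vs Option 3: 28–20
Option 2 vs Option 4: 35–13
Option 2 vs Option 5: 37–11
Option 2 beats every other option.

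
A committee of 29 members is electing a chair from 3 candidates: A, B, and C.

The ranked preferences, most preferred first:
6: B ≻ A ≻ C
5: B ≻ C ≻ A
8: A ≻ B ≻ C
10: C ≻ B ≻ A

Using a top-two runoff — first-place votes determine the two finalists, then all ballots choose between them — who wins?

B

Round 1 first-place votes: A 8, B 11, C 10. B and C advance.
Runoff: B is ranked above C on 19 ballots, C above B on 10.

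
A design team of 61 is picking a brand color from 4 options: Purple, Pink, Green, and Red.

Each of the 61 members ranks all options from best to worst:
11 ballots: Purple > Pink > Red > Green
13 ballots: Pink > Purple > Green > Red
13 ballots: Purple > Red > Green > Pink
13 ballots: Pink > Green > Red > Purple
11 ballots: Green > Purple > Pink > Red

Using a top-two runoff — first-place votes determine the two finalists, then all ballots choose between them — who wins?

Round 1 first-place votes: Purple 24, Pink 26, Green 11, Red 0. Pink and Purple advance.
Runoff: Pink is ranked above Purple on 26 ballots, Purple above Pink on 35.

Purple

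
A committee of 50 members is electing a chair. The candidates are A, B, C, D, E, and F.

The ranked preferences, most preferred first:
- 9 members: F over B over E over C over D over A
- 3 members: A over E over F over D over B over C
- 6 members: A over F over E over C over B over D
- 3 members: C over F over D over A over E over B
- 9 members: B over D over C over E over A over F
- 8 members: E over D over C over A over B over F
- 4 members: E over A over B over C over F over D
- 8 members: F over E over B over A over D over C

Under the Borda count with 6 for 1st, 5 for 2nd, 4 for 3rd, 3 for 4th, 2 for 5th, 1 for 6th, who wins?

A: 9×1 + 3×6 + 6×6 + 3×3 + 9×2 + 8×3 + 4×5 + 8×3 = 158
B: 9×5 + 3×2 + 6×2 + 3×1 + 9×6 + 8×2 + 4×4 + 8×4 = 184
C: 9×3 + 3×1 + 6×3 + 3×6 + 9×4 + 8×4 + 4×3 + 8×1 = 154
D: 9×2 + 3×3 + 6×1 + 3×4 + 9×5 + 8×5 + 4×1 + 8×2 = 150
E: 9×4 + 3×5 + 6×4 + 3×2 + 9×3 + 8×6 + 4×6 + 8×5 = 220
F: 9×6 + 3×4 + 6×5 + 3×5 + 9×1 + 8×1 + 4×2 + 8×6 = 184

E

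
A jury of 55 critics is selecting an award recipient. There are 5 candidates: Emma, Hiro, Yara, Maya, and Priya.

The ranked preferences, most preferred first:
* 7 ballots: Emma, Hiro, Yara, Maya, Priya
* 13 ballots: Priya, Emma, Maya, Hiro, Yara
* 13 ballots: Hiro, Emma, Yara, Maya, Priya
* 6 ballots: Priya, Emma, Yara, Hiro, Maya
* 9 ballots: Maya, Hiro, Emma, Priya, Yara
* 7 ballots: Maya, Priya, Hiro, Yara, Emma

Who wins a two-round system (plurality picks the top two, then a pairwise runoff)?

Round 1 first-place votes: Emma 7, Hiro 13, Yara 0, Maya 16, Priya 19. Priya and Maya advance.
Runoff: Priya is ranked above Maya on 19 ballots, Maya above Priya on 36.

Maya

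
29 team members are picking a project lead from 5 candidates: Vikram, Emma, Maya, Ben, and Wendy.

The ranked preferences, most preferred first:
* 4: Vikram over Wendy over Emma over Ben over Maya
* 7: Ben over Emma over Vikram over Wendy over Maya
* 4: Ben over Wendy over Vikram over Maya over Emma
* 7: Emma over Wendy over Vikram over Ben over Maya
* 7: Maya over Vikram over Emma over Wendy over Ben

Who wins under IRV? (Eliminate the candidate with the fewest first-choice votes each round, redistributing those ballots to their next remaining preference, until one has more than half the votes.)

Round 1: Vikram 4, Emma 7, Maya 7, Ben 11, Wendy 0. Wendy eliminated.
Round 2: Vikram 4, Emma 7, Maya 7, Ben 11. Vikram eliminated.
Round 3: Emma 11, Maya 7, Ben 11. Maya eliminated.
Round 4: Emma 18, Ben 11. Emma has a majority (≥15).

Emma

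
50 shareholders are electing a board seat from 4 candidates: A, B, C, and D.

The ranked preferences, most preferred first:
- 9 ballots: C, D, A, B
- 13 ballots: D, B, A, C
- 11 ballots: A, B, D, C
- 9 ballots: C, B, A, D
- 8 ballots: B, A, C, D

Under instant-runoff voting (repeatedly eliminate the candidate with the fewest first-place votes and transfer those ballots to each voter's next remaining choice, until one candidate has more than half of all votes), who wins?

Round 1: A 11, B 8, C 18, D 13. B eliminated.
Round 2: A 19, C 18, D 13. D eliminated.
Round 3: A 32, C 18. A has a majority (≥26).

A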